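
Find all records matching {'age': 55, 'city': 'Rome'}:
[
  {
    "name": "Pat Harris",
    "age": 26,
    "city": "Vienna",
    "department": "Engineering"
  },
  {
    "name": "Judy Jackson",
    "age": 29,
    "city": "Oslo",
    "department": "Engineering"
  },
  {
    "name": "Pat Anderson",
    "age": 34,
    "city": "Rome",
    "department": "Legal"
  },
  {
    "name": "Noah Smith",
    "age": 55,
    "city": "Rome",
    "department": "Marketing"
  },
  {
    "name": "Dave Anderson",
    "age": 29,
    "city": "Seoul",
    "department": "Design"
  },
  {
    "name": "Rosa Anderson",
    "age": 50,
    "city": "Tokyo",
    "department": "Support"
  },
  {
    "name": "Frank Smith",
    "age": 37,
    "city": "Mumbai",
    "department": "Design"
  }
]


Search criteria: {'age': 55, 'city': 'Rome'}

Checking 7 records:
  Pat Harris: {age: 26, city: Vienna}
  Judy Jackson: {age: 29, city: Oslo}
  Pat Anderson: {age: 34, city: Rome}
  Noah Smith: {age: 55, city: Rome} <-- MATCH
  Dave Anderson: {age: 29, city: Seoul}
  Rosa Anderson: {age: 50, city: Tokyo}
  Frank Smith: {age: 37, city: Mumbai}

Matches: ["Noah Smith"]

["Noah Smith"]


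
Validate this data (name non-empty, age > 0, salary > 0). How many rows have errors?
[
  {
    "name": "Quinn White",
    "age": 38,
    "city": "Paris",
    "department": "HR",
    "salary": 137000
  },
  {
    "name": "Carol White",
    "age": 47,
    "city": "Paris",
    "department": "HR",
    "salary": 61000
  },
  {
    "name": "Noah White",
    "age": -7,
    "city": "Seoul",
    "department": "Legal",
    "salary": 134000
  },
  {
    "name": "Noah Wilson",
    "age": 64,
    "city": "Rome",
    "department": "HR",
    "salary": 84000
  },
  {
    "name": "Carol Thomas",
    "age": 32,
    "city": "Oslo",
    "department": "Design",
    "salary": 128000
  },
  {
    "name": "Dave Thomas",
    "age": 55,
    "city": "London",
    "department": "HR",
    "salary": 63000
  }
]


Validating 6 records:
Rules: name non-empty, age > 0, salary > 0

  Row 1 (Quinn White): OK
  Row 2 (Carol White): OK
  Row 3 (Noah White): negative age: -7
  Row 4 (Noah Wilson): OK
  Row 5 (Carol Thomas): OK
  Row 6 (Dave Thomas): OK

Total errors: 1

1 errors


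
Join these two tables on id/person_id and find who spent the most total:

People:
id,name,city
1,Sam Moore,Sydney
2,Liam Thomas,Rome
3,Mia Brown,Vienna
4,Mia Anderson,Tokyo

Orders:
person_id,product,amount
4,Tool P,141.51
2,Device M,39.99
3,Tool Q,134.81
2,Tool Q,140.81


Join on: people.id = orders.person_id

Joined rows:
  Mia Anderson (Tokyo) bought Tool P for $141.51
  Liam Thomas (Rome) bought Device M for $39.99
  Mia Brown (Vienna) bought Tool Q for $134.81
  Liam Thomas (Rome) bought Tool Q for $140.81

Total per person:
  Liam Thomas: $180.80
  Mia Anderson: $141.51
  Mia Brown: $134.81

Top spender: Liam Thomas ($180.80)

Liam Thomas ($180.80)


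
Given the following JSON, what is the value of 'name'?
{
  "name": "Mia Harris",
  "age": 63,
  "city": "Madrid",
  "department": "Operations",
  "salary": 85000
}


Looking up field 'name'
Value: Mia Harris

Mia Harris


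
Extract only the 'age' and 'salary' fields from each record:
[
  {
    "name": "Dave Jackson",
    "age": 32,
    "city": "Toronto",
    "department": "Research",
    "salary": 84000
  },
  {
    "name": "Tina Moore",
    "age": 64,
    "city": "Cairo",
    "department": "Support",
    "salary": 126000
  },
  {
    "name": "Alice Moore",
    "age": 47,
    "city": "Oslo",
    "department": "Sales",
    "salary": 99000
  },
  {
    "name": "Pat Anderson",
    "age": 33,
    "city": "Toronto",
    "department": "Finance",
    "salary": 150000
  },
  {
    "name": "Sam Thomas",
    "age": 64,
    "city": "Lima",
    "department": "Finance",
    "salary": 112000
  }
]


Original: 5 records with fields: name, age, city, department, salary
Keep: ['age', 'salary']
Drop: ['name', 'city', 'department']
Result: 5 records, 2 fields each

[
  {
    "age": 32,
    "salary": 84000
  },
  {
    "age": 64,
    "salary": 126000
  },
  {
    "age": 47,
    "salary": 99000
  },
  {
    "age": 33,
    "salary": 150000
  },
  {
    "age": 64,
    "salary": 112000
  }
]


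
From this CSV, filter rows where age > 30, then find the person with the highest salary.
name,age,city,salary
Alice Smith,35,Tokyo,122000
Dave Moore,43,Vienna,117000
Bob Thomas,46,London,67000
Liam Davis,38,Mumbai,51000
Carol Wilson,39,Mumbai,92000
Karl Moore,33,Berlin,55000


Filter: age > 30
Sort by: salary (descending)

Filtered records (6):
  Alice Smith, age 35, salary $122000
  Dave Moore, age 43, salary $117000
  Carol Wilson, age 39, salary $92000
  Bob Thomas, age 46, salary $67000
  Karl Moore, age 33, salary $55000
  Liam Davis, age 38, salary $51000

Highest salary: Alice Smith ($122000)

Alice Smith


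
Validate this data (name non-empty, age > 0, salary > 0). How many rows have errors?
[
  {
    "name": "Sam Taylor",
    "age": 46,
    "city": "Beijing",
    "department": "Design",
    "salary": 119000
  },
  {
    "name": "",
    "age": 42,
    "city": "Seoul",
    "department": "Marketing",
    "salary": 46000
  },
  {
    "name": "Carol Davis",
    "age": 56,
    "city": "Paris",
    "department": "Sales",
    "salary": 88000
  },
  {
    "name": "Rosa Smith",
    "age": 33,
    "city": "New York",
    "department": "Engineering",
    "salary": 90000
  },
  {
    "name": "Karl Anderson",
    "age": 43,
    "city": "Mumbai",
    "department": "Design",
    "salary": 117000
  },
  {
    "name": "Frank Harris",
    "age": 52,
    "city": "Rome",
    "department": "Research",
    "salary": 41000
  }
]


Validating 6 records:
Rules: name non-empty, age > 0, salary > 0

  Row 1 (Sam Taylor): OK
  Row 2 (???): empty name
  Row 3 (Carol Davis): OK
  Row 4 (Rosa Smith): OK
  Row 5 (Karl Anderson): OK
  Row 6 (Frank Harris): OK

Total errors: 1

1 errors


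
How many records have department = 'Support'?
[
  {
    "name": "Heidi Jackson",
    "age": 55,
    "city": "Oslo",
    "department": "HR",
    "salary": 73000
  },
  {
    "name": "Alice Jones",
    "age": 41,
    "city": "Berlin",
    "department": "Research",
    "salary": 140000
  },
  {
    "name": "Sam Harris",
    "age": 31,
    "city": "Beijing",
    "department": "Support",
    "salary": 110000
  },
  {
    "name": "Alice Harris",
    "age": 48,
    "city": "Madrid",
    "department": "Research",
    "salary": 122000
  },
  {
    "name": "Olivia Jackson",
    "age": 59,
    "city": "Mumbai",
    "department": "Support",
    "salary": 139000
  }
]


Data: 5 records
Condition: department = 'Support'

Checking each record:
  Heidi Jackson: HR
  Alice Jones: Research
  Sam Harris: Support MATCH
  Alice Harris: Research
  Olivia Jackson: Support MATCH

Count: 2

2


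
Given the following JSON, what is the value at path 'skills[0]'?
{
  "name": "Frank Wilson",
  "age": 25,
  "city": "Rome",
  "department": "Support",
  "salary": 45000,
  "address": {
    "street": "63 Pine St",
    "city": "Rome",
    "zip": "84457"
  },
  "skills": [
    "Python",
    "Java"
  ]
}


Query: skills[0]
Path: skills -> first element
Value: Python

Python


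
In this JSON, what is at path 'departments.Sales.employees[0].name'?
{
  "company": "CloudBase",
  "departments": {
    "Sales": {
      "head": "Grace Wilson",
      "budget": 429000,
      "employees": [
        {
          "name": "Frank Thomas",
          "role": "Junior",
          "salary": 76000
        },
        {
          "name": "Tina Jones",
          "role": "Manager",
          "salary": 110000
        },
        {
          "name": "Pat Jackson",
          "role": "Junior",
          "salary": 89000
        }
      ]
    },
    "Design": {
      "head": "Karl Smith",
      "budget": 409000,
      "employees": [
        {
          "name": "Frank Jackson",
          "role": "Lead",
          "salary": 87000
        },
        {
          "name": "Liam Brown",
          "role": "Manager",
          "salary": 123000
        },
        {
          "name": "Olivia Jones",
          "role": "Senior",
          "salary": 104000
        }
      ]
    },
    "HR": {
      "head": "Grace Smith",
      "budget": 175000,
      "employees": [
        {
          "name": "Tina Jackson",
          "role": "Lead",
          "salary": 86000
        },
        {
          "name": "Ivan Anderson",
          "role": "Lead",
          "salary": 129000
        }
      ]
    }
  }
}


Path: departments.Sales.employees[0].name

Navigate:
  -> departments
  -> Sales
  -> employees[0].name = 'Frank Thomas'

Frank Thomas


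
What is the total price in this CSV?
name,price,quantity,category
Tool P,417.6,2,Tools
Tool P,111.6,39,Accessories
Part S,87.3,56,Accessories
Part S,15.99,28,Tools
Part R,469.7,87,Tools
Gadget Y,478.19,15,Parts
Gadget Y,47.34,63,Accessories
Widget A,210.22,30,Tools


Computing total price:
Values: [417.6, 111.6, 87.3, 15.99, 469.7, 478.19, 47.34, 210.22]
Sum = 1837.94

1837.94


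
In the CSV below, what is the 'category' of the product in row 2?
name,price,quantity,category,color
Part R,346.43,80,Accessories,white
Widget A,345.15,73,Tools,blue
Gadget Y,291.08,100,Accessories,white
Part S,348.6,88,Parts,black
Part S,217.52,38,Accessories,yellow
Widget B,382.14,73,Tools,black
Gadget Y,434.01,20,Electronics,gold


Query: Row 2 ('Widget A'), column 'category'
Value: Tools

Tools


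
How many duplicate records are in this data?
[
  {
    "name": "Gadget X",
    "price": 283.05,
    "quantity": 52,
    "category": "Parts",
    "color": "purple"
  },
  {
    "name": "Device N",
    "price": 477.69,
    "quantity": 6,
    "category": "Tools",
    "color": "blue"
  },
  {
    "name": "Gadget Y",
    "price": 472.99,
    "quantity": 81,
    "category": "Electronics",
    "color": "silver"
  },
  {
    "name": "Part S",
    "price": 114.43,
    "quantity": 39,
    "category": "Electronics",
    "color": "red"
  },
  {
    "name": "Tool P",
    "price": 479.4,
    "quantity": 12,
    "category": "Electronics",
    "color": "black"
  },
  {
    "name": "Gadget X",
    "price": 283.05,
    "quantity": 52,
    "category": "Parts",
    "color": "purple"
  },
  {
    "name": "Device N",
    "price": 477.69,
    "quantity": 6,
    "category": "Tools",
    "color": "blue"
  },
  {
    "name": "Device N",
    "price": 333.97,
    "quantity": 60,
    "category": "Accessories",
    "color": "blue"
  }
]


Checking 8 records for duplicates:

  Row 1: Gadget X ($283.05, qty 52)
  Row 2: Device N ($477.69, qty 6)
  Row 3: Gadget Y ($472.99, qty 81)
  Row 4: Part S ($114.43, qty 39)
  Row 5: Tool P ($479.4, qty 12)
  Row 6: Gadget X ($283.05, qty 52) <-- DUPLICATE
  Row 7: Device N ($477.69, qty 6) <-- DUPLICATE
  Row 8: Device N ($333.97, qty 60)

Duplicates found: 2
Unique records: 6

2 duplicates, 6 unique


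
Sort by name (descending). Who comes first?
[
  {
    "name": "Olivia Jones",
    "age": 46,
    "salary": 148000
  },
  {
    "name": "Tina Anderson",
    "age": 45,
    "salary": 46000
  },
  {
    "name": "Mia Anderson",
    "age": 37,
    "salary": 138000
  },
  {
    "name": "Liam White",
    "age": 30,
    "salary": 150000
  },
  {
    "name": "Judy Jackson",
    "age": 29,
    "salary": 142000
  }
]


Sort by: name (descending)

Sorted order:
  1. Tina Anderson (name = Tina Anderson)
  2. Olivia Jones (name = Olivia Jones)
  3. Mia Anderson (name = Mia Anderson)
  4. Liam White (name = Liam White)
  5. Judy Jackson (name = Judy Jackson)

First: Tina Anderson

Tina Anderson


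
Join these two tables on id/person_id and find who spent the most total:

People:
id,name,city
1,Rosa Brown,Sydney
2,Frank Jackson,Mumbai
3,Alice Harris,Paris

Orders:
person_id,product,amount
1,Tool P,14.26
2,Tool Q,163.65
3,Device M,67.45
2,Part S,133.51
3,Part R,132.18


Join on: people.id = orders.person_id

Joined rows:
  Rosa Brown (Sydney) bought Tool P for $14.26
  Frank Jackson (Mumbai) bought Tool Q for $163.65
  Alice Harris (Paris) bought Device M for $67.45
  Frank Jackson (Mumbai) bought Part S for $133.51
  Alice Harris (Paris) bought Part R for $132.18

Total per person:
  Frank Jackson: $297.16
  Alice Harris: $199.63
  Rosa Brown: $14.26

Top spender: Frank Jackson ($297.16)

Frank Jackson ($297.16)


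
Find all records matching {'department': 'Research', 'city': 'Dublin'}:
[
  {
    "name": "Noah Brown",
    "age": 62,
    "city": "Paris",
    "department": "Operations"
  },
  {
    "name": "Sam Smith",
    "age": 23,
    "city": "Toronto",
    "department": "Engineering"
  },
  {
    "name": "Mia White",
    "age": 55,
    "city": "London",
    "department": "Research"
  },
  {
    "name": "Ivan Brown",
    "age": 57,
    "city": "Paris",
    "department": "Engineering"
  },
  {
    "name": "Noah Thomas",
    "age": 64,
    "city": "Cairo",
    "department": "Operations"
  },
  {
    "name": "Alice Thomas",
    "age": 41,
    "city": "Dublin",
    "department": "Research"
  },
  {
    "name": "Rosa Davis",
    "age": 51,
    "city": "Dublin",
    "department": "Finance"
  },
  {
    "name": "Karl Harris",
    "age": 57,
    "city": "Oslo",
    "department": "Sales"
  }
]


Search criteria: {'department': 'Research', 'city': 'Dublin'}

Checking 8 records:
  Noah Brown: {department: Operations, city: Paris}
  Sam Smith: {department: Engineering, city: Toronto}
  Mia White: {department: Research, city: London}
  Ivan Brown: {department: Engineering, city: Paris}
  Noah Thomas: {department: Operations, city: Cairo}
  Alice Thomas: {department: Research, city: Dublin} <-- MATCH
  Rosa Davis: {department: Finance, city: Dublin}
  Karl Harris: {department: Sales, city: Oslo}

Matches: ["Alice Thomas"]

["Alice Thomas"]


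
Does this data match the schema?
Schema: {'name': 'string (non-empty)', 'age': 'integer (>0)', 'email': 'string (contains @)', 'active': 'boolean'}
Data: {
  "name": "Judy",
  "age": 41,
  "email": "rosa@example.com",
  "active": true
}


Validating each field against schema:
  name: OK (non-empty string)
  age: OK (positive integer)
  email: OK (string with @)
  active: OK (boolean)

Result: VALID

VALID


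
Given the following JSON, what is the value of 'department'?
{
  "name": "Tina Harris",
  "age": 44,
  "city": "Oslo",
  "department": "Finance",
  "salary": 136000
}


Looking up field 'department'
Value: Finance

Finance


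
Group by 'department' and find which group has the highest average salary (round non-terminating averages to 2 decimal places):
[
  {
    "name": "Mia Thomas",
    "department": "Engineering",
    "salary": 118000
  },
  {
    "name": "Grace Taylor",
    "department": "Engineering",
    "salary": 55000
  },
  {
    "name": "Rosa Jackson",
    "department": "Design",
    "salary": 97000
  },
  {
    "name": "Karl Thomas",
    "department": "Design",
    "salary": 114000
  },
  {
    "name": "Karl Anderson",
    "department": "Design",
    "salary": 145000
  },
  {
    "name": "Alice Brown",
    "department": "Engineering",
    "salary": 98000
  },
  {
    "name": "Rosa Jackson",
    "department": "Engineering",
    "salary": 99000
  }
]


Group by: department

Groups:
  Design: 3 people, avg salary = 356000/3 ≈ $118666.67
  Engineering: 4 people, avg salary = 370000/4 = $92500

Highest average salary: Design (≈$118666.67)

Design (≈$118666.67)


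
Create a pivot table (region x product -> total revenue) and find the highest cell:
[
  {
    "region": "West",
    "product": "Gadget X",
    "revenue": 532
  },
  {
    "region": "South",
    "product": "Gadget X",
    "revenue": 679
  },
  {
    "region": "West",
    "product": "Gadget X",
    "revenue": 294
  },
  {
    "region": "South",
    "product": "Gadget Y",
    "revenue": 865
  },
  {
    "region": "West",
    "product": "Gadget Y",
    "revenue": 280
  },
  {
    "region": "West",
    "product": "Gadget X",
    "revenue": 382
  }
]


Pivot: region (rows) x product (columns) -> total revenue

     Gadget X      Gadget Y    
South          679           865  
West          1208           280  

Highest: West / Gadget X = $1208

West / Gadget X = $1208


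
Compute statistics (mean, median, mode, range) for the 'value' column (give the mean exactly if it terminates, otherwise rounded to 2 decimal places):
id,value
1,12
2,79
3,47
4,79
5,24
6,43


Data: [12, 79, 47, 79, 24, 43]
Count: 6
Sum: 284
Mean: 284/6 ≈ 47.33 (rounded to 2 decimal places)
Sorted: [12, 24, 43, 47, 79, 79]
Median: 45.0
Mode: 79 (2 times)
Range: 79 - 12 = 67
Min: 12, Max: 79

mean≈47.33, median=45.0, mode=79, range=67


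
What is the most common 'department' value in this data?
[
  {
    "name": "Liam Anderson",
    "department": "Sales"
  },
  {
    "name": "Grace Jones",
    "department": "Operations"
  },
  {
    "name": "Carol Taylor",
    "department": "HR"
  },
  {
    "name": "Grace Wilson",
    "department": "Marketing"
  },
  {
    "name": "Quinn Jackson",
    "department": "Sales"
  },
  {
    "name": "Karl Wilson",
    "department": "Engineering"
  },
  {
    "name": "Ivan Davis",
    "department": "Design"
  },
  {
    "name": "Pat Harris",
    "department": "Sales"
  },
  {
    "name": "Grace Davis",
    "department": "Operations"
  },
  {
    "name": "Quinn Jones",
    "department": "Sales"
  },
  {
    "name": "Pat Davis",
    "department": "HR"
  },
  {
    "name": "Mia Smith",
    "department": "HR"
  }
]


Counting 'department' values across 12 records:

  Sales: 4 ####
  HR: 3 ###
  Operations: 2 ##
  Marketing: 1 #
  Engineering: 1 #
  Design: 1 #

Most common: Sales (4 times)

Sales (4 times)


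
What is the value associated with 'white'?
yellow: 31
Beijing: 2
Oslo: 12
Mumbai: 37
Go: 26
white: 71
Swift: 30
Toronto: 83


Looking up key 'white'
Value: 71

71


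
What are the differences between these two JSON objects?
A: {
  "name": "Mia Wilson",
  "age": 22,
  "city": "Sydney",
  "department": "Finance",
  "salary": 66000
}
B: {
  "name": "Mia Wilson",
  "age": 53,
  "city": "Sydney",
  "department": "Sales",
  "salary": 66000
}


Comparing each field (in key order):
  name: same
  age: DIFFERENT
  city: same
  department: DIFFERENT
  salary: same
Differences:
  age: 22 -> 53
  department: Finance -> Sales

2 field(s) changed

2 changes: age, department


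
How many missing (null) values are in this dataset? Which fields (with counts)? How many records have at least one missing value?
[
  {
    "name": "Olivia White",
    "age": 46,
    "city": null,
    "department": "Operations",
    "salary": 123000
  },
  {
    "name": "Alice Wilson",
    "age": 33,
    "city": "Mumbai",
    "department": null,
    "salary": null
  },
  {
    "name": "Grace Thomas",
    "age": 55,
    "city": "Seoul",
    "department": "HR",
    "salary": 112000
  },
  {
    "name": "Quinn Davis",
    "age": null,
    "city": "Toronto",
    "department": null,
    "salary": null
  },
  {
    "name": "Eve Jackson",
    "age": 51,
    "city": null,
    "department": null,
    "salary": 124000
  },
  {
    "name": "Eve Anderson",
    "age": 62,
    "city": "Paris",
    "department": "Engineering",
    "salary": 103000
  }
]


Checking for missing (null) values in 6 records:

  Olivia White: city
  Alice Wilson: department, salary
  Grace Thomas: complete
  Quinn Davis: age, department, salary
  Eve Jackson: city, department
  Eve Anderson: complete

Per field:
  name: 0 missing
  age: 1 missing
  city: 2 missing
  department: 3 missing
  salary: 2 missing

Total missing values: 8
Records with any missing: 4

8 missing values (age: 1, city: 2, department: 3, salary: 2); 4 incomplete records


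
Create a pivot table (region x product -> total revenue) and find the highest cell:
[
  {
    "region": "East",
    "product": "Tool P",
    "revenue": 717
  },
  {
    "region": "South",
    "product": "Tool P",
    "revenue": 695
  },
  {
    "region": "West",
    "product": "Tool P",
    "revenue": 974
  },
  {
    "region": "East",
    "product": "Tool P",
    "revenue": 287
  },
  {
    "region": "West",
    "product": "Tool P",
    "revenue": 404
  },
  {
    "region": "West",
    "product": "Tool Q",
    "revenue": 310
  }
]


Pivot: region (rows) x product (columns) -> total revenue

     Tool P        Tool Q      
East          1004             0  
South          695             0  
West          1378           310  

Highest: West / Tool P = $1378

West / Tool P = $1378


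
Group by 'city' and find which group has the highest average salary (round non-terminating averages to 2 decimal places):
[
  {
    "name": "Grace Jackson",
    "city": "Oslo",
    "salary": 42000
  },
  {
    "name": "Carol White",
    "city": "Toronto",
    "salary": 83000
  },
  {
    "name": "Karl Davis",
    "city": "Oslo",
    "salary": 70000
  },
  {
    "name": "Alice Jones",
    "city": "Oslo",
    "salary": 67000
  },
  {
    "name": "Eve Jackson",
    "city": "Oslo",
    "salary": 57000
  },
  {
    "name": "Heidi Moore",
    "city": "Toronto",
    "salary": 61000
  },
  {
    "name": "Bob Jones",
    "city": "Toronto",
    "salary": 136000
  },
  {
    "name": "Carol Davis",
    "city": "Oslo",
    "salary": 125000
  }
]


Group by: city

Groups:
  Oslo: 5 people, avg salary = 361000/5 = $72200
  Toronto: 3 people, avg salary = 280000/3 ≈ $93333.33

Highest average salary: Toronto (≈$93333.33)

Toronto (≈$93333.33)


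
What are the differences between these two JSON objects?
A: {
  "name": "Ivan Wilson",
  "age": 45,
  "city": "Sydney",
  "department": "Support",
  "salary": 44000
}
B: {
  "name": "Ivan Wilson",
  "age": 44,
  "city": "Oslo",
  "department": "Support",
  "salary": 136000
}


Comparing each field (in key order):
  name: same
  age: DIFFERENT
  city: DIFFERENT
  department: same
  salary: DIFFERENT
Differences:
  age: 45 -> 44
  city: Sydney -> Oslo
  salary: 44000 -> 136000

3 field(s) changed

3 changes: age, city, salary


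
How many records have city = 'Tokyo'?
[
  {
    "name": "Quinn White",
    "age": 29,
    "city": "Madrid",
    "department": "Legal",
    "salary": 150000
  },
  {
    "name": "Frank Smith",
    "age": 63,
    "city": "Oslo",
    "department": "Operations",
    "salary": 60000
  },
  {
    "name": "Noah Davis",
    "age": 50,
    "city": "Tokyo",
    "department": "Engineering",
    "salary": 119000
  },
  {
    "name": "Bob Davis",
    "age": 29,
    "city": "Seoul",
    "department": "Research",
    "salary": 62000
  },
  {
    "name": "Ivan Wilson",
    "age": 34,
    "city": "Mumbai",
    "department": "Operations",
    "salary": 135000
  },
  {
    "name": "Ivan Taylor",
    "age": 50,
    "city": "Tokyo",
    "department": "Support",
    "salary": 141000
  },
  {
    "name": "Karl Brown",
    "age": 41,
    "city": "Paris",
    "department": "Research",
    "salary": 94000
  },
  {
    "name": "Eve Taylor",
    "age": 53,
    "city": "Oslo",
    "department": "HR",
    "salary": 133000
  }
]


Data: 8 records
Condition: city = 'Tokyo'

Checking each record:
  Quinn White: Madrid
  Frank Smith: Oslo
  Noah Davis: Tokyo MATCH
  Bob Davis: Seoul
  Ivan Wilson: Mumbai
  Ivan Taylor: Tokyo MATCH
  Karl Brown: Paris
  Eve Taylor: Oslo

Count: 2

2


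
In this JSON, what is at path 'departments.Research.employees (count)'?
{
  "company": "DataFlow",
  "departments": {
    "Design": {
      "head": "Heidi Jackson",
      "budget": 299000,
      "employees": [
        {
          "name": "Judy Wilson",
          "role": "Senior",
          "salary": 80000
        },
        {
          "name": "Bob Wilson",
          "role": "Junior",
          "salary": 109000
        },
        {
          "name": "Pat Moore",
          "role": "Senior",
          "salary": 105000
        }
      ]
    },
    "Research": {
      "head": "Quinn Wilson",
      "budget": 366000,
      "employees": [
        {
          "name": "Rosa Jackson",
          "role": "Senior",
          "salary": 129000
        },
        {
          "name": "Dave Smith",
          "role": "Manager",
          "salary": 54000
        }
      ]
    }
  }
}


Path: departments.Research.employees (count)

Navigate:
  -> departments
  -> Research
  -> employees (array, length 2)

2


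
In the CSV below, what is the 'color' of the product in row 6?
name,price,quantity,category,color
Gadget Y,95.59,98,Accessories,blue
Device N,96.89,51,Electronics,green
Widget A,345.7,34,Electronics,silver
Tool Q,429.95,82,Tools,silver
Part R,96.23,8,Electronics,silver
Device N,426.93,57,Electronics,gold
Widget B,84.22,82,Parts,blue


Query: Row 6 ('Device N'), column 'color'
Value: gold

gold


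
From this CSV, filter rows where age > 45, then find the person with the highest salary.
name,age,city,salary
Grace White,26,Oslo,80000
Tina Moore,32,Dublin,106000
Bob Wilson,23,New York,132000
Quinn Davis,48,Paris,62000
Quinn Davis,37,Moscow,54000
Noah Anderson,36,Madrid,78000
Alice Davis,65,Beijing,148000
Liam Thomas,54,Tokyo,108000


Filter: age > 45
Sort by: salary (descending)

Filtered records (3):
  Alice Davis, age 65, salary $148000
  Liam Thomas, age 54, salary $108000
  Quinn Davis, age 48, salary $62000

Highest salary: Alice Davis ($148000)

Alice Davis


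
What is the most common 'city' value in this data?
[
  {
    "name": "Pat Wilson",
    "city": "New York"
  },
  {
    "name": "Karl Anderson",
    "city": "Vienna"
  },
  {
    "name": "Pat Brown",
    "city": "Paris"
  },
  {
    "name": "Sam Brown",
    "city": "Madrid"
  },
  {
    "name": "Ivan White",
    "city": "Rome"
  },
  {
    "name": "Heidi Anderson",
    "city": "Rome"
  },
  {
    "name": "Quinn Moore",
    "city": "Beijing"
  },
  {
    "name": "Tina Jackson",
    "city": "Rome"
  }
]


Counting 'city' values across 8 records:

  Rome: 3 ###
  New York: 1 #
  Vienna: 1 #
  Paris: 1 #
  Madrid: 1 #
  Beijing: 1 #

Most common: Rome (3 times)

Rome (3 times)


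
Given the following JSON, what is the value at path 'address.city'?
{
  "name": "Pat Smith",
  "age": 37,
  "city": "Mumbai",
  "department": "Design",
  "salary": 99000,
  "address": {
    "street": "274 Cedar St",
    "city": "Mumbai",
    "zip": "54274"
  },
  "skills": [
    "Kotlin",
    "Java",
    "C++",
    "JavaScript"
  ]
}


Query: address.city
Path: address -> city
Value: Mumbai

Mumbai


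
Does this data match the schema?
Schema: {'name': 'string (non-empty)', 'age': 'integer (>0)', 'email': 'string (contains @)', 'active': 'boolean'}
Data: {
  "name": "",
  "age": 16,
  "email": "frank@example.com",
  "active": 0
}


Validating each field against schema:
  name: FAIL ("" is an empty string)
  age: OK (positive integer)
  email: OK (string with @)
  active: FAIL (0 is not a boolean)

Result: INVALID (2 errors: name, active)

INVALID (2 errors: name, active)


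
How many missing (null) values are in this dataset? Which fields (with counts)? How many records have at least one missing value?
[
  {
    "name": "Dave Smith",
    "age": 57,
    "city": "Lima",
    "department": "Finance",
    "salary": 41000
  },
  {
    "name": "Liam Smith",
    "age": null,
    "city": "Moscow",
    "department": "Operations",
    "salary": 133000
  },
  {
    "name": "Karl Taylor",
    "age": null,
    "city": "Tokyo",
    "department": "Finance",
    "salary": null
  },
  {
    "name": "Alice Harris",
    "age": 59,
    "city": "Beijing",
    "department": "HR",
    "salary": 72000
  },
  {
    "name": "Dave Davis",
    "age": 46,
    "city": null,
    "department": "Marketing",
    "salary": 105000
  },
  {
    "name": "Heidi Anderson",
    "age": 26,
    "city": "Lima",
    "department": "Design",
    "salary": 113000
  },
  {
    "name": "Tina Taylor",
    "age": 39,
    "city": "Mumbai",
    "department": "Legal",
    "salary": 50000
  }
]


Checking for missing (null) values in 7 records:

  Dave Smith: complete
  Liam Smith: age
  Karl Taylor: age, salary
  Alice Harris: complete
  Dave Davis: city
  Heidi Anderson: complete
  Tina Taylor: complete

Per field:
  name: 0 missing
  age: 2 missing
  city: 1 missing
  department: 0 missing
  salary: 1 missing

Total missing values: 4
Records with any missing: 3

4 missing values (age: 2, city: 1, salary: 1); 3 incomplete records


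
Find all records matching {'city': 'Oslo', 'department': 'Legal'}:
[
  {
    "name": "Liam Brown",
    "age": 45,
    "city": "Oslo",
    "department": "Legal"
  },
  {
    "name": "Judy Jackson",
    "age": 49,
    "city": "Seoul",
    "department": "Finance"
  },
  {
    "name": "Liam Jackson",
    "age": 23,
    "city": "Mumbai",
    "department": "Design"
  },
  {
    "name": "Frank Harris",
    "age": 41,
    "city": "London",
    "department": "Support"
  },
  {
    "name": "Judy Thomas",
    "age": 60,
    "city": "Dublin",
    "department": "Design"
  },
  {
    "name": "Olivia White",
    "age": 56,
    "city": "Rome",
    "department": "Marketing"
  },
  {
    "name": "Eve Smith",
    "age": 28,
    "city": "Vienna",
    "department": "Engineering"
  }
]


Search criteria: {'city': 'Oslo', 'department': 'Legal'}

Checking 7 records:
  Liam Brown: {city: Oslo, department: Legal} <-- MATCH
  Judy Jackson: {city: Seoul, department: Finance}
  Liam Jackson: {city: Mumbai, department: Design}
  Frank Harris: {city: London, department: Support}
  Judy Thomas: {city: Dublin, department: Design}
  Olivia White: {city: Rome, department: Marketing}
  Eve Smith: {city: Vienna, department: Engineering}

Matches: ["Liam Brown"]

["Liam Brown"]


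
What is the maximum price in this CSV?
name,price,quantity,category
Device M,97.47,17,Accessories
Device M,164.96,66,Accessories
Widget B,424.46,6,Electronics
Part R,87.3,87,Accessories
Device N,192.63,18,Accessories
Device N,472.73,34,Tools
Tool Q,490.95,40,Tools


Computing maximum price:
Values: [97.47, 164.96, 424.46, 87.3, 192.63, 472.73, 490.95]
Max = 490.95

490.95


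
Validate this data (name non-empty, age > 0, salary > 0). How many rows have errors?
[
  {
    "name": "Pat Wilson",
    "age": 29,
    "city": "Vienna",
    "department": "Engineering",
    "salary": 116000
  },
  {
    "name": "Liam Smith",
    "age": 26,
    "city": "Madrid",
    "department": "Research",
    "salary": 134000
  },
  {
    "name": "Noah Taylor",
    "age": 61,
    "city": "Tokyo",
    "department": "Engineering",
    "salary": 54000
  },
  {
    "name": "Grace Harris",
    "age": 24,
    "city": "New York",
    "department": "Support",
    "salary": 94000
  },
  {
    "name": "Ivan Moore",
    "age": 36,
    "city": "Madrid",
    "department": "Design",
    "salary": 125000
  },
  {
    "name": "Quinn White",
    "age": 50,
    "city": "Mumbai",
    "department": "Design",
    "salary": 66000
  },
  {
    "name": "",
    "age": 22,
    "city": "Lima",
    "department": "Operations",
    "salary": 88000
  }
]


Validating 7 records:
Rules: name non-empty, age > 0, salary > 0

  Row 1 (Pat Wilson): OK
  Row 2 (Liam Smith): OK
  Row 3 (Noah Taylor): OK
  Row 4 (Grace Harris): OK
  Row 5 (Ivan Moore): OK
  Row 6 (Quinn White): OK
  Row 7 (???): empty name

Total errors: 1

1 errors


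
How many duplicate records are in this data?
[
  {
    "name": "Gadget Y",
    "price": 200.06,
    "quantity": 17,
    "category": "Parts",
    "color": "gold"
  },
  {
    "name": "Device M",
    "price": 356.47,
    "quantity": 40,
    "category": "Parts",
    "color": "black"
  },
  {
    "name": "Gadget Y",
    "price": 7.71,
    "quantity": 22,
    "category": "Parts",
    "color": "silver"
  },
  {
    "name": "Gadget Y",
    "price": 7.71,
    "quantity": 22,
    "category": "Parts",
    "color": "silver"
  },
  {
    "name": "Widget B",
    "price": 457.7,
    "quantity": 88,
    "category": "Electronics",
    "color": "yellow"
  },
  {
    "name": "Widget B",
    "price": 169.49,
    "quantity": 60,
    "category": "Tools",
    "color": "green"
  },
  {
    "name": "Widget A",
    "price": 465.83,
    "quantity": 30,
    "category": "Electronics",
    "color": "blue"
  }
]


Checking 7 records for duplicates:

  Row 1: Gadget Y ($200.06, qty 17)
  Row 2: Device M ($356.47, qty 40)
  Row 3: Gadget Y ($7.71, qty 22)
  Row 4: Gadget Y ($7.71, qty 22) <-- DUPLICATE
  Row 5: Widget B ($457.7, qty 88)
  Row 6: Widget B ($169.49, qty 60)
  Row 7: Widget A ($465.83, qty 30)

Duplicates found: 1
Unique records: 6

1 duplicates, 6 unique


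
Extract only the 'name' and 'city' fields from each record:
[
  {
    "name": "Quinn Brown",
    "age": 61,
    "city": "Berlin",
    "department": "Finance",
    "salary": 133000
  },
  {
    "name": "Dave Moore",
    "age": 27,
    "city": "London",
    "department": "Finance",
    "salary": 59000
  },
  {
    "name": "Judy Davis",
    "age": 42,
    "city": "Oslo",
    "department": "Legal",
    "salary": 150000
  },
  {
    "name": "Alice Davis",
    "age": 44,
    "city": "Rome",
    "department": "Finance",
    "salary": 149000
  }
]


Original: 4 records with fields: name, age, city, department, salary
Keep: ['name', 'city']
Drop: ['age', 'department', 'salary']
Result: 4 records, 2 fields each

[
  {
    "name": "Quinn Brown",
    "city": "Berlin"
  },
  {
    "name": "Dave Moore",
    "city": "London"
  },
  {
    "name": "Judy Davis",
    "city": "Oslo"
  },
  {
    "name": "Alice Davis",
    "city": "Rome"
  }
]


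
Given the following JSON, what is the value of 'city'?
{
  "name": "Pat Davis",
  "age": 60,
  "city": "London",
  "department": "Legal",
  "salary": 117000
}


Looking up field 'city'
Value: London

London


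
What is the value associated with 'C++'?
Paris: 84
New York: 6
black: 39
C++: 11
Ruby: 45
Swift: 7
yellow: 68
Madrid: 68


Looking up key 'C++'
Value: 11

11


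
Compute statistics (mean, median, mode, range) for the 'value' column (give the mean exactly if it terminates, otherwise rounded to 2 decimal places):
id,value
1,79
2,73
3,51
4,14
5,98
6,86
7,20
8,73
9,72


Data: [79, 73, 51, 14, 98, 86, 20, 73, 72]
Count: 9
Sum: 566
Mean: 566/9 ≈ 62.89 (rounded to 2 decimal places)
Sorted: [14, 20, 51, 72, 73, 73, 79, 86, 98]
Median: 73.0
Mode: 73 (2 times)
Range: 98 - 14 = 84
Min: 14, Max: 98

mean≈62.89, median=73.0, mode=73, range=84


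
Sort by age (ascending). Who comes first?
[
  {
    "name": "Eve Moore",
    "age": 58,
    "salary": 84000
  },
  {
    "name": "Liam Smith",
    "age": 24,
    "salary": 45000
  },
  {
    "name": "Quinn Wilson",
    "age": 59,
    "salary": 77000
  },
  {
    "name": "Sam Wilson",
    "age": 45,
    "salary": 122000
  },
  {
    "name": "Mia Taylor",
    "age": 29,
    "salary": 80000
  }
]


Sort by: age (ascending)

Sorted order:
  1. Liam Smith (age = 24)
  2. Mia Taylor (age = 29)
  3. Sam Wilson (age = 45)
  4. Eve Moore (age = 58)
  5. Quinn Wilson (age = 59)

First: Liam Smith

Liam Smith


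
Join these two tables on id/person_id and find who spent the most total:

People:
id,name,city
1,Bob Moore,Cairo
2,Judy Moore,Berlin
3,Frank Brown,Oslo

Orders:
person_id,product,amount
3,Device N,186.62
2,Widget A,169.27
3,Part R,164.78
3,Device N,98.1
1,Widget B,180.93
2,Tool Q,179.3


Join on: people.id = orders.person_id

Joined rows:
  Frank Brown (Oslo) bought Device N for $186.62
  Judy Moore (Berlin) bought Widget A for $169.27
  Frank Brown (Oslo) bought Part R for $164.78
  Frank Brown (Oslo) bought Device N for $98.1
  Bob Moore (Cairo) bought Widget B for $180.93
  Judy Moore (Berlin) bought Tool Q for $179.3

Total per person:
  Frank Brown: $449.50
  Judy Moore: $348.57
  Bob Moore: $180.93

Top spender: Frank Brown ($449.50)

Frank Brown ($449.50)


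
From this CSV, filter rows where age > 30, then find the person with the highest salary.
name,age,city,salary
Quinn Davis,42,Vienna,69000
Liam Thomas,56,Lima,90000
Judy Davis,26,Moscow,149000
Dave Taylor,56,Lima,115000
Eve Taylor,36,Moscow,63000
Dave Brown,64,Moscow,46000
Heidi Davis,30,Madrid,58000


Filter: age > 30
Sort by: salary (descending)

Filtered records (5):
  Dave Taylor, age 56, salary $115000
  Liam Thomas, age 56, salary $90000
  Quinn Davis, age 42, salary $69000
  Eve Taylor, age 36, salary $63000
  Dave Brown, age 64, salary $46000

Highest salary: Dave Taylor ($115000)

Dave Taylor


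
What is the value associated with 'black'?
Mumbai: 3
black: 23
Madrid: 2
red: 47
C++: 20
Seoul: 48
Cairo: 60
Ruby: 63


Looking up key 'black'
Value: 23

23


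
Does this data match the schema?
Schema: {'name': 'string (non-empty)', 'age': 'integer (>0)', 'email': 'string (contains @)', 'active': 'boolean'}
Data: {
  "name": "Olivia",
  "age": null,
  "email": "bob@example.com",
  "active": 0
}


Validating each field against schema:
  name: OK (non-empty string)
  age: FAIL (null is not an integer)
  email: OK (string with @)
  active: FAIL (0 is not a boolean)

Result: INVALID (2 errors: age, active)

INVALID (2 errors: age, active)


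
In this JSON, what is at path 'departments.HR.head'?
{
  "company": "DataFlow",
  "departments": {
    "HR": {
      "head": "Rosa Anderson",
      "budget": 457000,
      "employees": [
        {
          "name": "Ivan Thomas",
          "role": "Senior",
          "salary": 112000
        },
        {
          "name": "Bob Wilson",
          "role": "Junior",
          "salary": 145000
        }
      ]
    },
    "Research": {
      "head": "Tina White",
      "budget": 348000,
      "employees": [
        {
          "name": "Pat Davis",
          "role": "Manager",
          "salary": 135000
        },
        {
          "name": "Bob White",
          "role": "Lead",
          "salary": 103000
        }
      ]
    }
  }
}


Path: departments.HR.head

Navigate:
  -> departments
  -> HR
  -> head = 'Rosa Anderson'

Rosa Anderson


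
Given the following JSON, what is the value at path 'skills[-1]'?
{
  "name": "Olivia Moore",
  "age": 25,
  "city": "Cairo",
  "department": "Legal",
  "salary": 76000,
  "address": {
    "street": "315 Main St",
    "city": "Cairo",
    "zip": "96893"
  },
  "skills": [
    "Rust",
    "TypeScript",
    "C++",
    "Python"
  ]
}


Query: skills[-1]
Path: skills -> last element
Value: Python

Python


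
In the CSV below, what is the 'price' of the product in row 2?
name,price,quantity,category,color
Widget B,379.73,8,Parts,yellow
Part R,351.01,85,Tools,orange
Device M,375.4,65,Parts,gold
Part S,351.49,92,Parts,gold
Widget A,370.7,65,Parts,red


Query: Row 2 ('Part R'), column 'price'
Value: 351.01

351.01


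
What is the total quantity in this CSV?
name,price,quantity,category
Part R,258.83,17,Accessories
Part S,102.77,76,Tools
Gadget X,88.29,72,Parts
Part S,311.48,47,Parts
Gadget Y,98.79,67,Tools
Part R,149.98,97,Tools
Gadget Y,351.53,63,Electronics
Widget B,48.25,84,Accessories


Computing total quantity:
Values: [17, 76, 72, 47, 67, 97, 63, 84]
Sum = 523

523


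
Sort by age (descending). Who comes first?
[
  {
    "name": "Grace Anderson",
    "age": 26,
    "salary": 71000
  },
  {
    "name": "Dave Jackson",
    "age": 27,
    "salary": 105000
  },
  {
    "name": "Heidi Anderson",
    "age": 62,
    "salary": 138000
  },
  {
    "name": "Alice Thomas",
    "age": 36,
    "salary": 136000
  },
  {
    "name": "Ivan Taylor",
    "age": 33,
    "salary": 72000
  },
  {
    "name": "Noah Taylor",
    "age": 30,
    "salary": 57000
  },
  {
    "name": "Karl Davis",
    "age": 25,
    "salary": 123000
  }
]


Sort by: age (descending)

Sorted order:
  1. Heidi Anderson (age = 62)
  2. Alice Thomas (age = 36)
  3. Ivan Taylor (age = 33)
  4. Noah Taylor (age = 30)
  5. Dave Jackson (age = 27)
  6. Grace Anderson (age = 26)
  7. Karl Davis (age = 25)

First: Heidi Anderson

Heidi Anderson


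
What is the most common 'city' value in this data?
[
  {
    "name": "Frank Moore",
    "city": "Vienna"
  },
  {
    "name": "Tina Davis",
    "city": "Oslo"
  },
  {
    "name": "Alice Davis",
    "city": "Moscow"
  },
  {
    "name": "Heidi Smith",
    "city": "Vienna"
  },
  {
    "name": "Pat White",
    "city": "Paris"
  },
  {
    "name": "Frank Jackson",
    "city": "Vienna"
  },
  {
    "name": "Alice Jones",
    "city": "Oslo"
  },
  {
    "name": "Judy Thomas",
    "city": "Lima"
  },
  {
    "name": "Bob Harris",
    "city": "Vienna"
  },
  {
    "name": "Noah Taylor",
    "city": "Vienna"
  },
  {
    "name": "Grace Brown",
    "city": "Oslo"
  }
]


Counting 'city' values across 11 records:

  Vienna: 5 #####
  Oslo: 3 ###
  Moscow: 1 #
  Paris: 1 #
  Lima: 1 #

Most common: Vienna (5 times)

Vienna (5 times)
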